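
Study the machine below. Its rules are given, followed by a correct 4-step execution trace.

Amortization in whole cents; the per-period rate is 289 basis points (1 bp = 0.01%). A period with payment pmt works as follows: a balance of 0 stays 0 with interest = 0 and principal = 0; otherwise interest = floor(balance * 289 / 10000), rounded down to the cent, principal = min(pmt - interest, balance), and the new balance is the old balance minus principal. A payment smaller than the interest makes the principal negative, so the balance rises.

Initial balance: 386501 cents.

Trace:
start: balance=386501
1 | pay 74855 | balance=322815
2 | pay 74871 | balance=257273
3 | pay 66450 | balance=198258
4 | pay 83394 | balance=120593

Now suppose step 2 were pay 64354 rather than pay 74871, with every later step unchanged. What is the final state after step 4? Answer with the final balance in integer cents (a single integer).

131727

(re-executing from step 2 with the substitution; state before step 2: balance=322815)
2 | pay 64354 | balance=267790
3 | pay 66450 | balance=209079
4 | pay 83394 | balance=131727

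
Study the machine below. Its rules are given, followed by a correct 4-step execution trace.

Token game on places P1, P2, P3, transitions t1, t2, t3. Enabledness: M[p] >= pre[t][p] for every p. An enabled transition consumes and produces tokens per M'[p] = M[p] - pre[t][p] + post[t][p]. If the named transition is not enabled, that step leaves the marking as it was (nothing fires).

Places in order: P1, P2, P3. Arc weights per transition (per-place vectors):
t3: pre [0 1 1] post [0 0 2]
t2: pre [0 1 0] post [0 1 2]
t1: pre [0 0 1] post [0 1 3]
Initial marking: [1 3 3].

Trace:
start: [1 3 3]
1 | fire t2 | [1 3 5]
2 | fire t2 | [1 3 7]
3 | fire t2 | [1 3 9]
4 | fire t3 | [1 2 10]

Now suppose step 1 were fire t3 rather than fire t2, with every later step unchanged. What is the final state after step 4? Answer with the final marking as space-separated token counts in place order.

1 1 9

(re-executing from step 1 with the substitution; state before step 1: [1 3 3])
1 | fire t3 | [1 2 4]
2 | fire t2 | [1 2 6]
3 | fire t2 | [1 2 8]
4 | fire t3 | [1 1 9]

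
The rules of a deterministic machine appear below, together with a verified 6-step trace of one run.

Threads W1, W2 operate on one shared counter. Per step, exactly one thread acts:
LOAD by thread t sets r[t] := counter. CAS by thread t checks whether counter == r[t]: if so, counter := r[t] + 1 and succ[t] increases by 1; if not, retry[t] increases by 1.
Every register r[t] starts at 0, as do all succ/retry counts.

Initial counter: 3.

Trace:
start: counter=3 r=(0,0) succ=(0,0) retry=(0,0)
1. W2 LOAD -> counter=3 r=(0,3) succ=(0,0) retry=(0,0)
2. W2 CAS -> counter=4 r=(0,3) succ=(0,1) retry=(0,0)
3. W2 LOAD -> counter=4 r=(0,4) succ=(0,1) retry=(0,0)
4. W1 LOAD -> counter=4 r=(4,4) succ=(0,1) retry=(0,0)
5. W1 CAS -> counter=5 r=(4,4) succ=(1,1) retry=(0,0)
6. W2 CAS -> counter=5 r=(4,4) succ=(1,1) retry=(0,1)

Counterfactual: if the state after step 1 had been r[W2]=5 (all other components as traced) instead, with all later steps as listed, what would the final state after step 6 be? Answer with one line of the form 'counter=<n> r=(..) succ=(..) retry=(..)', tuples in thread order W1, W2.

state after step 1 := counter=3 r=(0,5) succ=(0,0) retry=(0,0)
2. W2 CAS -> counter=3 r=(0,5) succ=(0,0) retry=(0,1)
3. W2 LOAD -> counter=3 r=(0,3) succ=(0,0) retry=(0,1)
4. W1 LOAD -> counter=3 r=(3,3) succ=(0,0) retry=(0,1)
5. W1 CAS -> counter=4 r=(3,3) succ=(1,0) retry=(0,1)
6. W2 CAS -> counter=4 r=(3,3) succ=(1,0) retry=(0,2)

counter=4 r=(3,3) succ=(1,0) retry=(0,2)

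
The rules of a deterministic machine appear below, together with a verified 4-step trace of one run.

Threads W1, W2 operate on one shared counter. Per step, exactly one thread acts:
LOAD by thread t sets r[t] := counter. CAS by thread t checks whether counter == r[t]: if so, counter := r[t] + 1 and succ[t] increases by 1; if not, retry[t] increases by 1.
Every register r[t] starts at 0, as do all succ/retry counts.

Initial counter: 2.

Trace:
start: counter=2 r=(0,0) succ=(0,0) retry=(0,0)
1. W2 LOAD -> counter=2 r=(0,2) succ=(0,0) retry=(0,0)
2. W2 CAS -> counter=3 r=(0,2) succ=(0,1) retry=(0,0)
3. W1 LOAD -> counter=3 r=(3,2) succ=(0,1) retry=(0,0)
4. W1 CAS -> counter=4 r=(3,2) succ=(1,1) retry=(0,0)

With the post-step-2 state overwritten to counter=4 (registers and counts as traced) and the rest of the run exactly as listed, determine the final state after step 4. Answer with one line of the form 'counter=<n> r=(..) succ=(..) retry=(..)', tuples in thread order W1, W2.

counter=5 r=(4,2) succ=(1,1) retry=(0,0)

state after step 2 := counter=4 r=(0,2) succ=(0,1) retry=(0,0)
3. W1 LOAD -> counter=4 r=(4,2) succ=(0,1) retry=(0,0)
4. W1 CAS -> counter=5 r=(4,2) succ=(1,1) retry=(0,0)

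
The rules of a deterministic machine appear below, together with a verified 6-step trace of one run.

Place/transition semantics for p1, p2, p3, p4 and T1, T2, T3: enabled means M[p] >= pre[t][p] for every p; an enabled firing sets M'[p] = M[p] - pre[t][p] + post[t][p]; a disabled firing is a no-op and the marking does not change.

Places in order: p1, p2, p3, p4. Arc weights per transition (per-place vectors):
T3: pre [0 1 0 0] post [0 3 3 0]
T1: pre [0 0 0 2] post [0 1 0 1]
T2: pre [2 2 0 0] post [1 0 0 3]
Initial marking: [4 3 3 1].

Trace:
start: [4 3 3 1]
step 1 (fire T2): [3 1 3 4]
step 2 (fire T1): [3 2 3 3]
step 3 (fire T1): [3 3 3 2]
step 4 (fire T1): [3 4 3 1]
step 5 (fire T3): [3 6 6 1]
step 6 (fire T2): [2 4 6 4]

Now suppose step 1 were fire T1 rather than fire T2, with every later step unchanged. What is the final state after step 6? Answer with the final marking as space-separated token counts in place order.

(re-executing from step 1 with the substitution; state before step 1: [4 3 3 1])
step 1 (fire T1): [4 3 3 1]
step 2 (fire T1): [4 3 3 1]
step 3 (fire T1): [4 3 3 1]
step 4 (fire T1): [4 3 3 1]
step 5 (fire T3): [4 5 6 1]
step 6 (fire T2): [3 3 6 4]

3 3 6 4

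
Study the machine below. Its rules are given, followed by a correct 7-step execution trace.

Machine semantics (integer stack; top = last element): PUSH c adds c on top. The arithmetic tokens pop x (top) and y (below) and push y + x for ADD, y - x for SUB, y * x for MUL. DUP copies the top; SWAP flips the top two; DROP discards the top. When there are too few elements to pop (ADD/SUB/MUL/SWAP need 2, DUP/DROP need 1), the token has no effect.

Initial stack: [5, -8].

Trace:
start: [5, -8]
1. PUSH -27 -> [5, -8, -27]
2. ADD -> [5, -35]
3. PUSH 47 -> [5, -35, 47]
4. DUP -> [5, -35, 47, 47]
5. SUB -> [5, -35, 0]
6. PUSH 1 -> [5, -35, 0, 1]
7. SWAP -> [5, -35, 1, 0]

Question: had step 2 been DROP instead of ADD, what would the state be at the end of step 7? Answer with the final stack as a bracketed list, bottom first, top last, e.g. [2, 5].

[5, -8, 1, 0]

(re-executing from step 2 with the substitution; state before step 2: [5, -8, -27])
2. DROP -> [5, -8]
3. PUSH 47 -> [5, -8, 47]
4. DUP -> [5, -8, 47, 47]
5. SUB -> [5, -8, 0]
6. PUSH 1 -> [5, -8, 0, 1]
7. SWAP -> [5, -8, 1, 0]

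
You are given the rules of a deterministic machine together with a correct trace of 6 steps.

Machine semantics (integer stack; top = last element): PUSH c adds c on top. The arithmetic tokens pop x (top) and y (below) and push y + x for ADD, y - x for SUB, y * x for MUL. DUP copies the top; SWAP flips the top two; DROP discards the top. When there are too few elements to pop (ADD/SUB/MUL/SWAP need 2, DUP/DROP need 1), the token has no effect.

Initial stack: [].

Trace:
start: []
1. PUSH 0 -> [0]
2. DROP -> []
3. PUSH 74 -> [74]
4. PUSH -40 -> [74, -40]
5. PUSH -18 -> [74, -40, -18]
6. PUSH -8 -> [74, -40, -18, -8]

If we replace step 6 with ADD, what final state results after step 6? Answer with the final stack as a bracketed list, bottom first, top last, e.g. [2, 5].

[74, -58]

(re-executing from step 6 with the substitution; state before step 6: [74, -40, -18])
6. ADD -> [74, -58]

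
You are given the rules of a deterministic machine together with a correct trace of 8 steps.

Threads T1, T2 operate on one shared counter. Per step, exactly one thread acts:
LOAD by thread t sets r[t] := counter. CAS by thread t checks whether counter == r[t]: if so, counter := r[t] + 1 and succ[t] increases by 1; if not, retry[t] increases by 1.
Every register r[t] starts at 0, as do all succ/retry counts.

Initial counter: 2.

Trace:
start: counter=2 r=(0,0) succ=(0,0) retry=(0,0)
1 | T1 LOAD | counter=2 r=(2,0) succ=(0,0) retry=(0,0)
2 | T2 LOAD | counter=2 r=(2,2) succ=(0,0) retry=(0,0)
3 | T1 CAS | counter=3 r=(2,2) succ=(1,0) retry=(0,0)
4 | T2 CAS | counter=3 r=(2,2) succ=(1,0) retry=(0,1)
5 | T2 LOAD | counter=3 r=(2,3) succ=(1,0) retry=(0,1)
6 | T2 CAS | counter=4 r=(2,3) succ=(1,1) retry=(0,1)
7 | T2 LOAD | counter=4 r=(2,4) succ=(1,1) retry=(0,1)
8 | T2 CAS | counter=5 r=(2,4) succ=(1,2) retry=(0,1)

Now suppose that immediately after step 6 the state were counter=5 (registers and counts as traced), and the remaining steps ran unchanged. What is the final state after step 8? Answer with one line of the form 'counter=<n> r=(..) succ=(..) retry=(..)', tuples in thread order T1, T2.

counter=6 r=(2,5) succ=(1,2) retry=(0,1)

state after step 6 := counter=5 r=(2,3) succ=(1,1) retry=(0,1)
7 | T2 LOAD | counter=5 r=(2,5) succ=(1,1) retry=(0,1)
8 | T2 CAS | counter=6 r=(2,5) succ=(1,2) retry=(0,1)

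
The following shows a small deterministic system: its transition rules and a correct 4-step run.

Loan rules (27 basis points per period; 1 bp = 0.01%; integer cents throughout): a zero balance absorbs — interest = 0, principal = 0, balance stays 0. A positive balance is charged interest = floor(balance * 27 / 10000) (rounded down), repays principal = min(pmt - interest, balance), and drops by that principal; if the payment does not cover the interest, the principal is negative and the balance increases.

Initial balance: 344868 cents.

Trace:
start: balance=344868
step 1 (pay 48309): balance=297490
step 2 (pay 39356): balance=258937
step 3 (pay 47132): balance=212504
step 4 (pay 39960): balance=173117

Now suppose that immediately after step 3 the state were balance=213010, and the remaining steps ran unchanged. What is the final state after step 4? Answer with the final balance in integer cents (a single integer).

state after step 3 := balance=213010
step 4 (pay 39960): balance=173625

173625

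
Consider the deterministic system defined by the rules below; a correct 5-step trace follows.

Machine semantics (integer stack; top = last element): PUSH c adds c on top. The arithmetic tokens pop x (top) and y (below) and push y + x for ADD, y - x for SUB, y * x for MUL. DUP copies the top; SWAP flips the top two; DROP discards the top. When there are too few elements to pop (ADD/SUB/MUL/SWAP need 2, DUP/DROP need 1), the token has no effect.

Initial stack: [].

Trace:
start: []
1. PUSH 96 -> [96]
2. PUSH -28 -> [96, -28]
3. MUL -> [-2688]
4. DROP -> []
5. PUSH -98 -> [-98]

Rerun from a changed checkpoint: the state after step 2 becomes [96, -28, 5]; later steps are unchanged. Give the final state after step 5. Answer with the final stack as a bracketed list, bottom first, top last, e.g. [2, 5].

[96, -98]

state after step 2 := [96, -28, 5]
3. MUL -> [96, -140]
4. DROP -> [96]
5. PUSH -98 -> [96, -98]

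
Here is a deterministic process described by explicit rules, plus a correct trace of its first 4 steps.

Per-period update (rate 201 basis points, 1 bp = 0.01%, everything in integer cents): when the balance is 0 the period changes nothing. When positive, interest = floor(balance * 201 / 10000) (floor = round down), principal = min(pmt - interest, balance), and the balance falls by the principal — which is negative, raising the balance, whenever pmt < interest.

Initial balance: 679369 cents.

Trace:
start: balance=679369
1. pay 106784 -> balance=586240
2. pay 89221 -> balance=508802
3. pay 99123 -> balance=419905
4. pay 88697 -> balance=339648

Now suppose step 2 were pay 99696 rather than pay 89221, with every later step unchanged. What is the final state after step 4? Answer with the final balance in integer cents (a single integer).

328748

(re-executing from step 2 with the substitution; state before step 2: balance=586240)
2. pay 99696 -> balance=498327
3. pay 99123 -> balance=409220
4. pay 88697 -> balance=328748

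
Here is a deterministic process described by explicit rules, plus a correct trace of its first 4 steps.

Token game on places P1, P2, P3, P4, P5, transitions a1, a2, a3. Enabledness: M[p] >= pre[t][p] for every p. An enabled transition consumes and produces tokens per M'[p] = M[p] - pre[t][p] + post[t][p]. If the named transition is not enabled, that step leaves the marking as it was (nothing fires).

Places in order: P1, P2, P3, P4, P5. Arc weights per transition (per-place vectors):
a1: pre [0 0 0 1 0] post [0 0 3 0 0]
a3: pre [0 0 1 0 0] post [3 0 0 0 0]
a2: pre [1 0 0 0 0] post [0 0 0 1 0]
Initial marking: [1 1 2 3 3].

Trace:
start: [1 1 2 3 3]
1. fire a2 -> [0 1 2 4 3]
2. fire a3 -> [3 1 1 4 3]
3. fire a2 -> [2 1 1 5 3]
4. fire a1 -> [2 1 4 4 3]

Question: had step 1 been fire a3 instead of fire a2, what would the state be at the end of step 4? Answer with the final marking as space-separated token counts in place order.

6 1 3 3 3

(re-executing from step 1 with the substitution; state before step 1: [1 1 2 3 3])
1. fire a3 -> [4 1 1 3 3]
2. fire a3 -> [7 1 0 3 3]
3. fire a2 -> [6 1 0 4 3]
4. fire a1 -> [6 1 3 3 3]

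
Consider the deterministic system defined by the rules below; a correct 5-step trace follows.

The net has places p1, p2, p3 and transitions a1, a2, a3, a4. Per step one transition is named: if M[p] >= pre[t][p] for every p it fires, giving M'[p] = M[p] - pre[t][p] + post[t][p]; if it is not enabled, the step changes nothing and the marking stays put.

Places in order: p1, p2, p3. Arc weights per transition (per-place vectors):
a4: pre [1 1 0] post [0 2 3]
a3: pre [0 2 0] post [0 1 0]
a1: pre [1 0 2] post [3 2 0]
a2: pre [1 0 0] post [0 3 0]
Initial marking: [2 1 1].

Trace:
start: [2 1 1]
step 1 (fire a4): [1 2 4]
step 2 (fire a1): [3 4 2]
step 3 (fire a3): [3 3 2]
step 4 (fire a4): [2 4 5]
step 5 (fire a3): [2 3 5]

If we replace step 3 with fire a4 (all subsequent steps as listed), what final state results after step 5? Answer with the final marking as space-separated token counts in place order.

(re-executing from step 3 with the substitution; state before step 3: [3 4 2])
step 3 (fire a4): [2 5 5]
step 4 (fire a4): [1 6 8]
step 5 (fire a3): [1 5 8]

1 5 8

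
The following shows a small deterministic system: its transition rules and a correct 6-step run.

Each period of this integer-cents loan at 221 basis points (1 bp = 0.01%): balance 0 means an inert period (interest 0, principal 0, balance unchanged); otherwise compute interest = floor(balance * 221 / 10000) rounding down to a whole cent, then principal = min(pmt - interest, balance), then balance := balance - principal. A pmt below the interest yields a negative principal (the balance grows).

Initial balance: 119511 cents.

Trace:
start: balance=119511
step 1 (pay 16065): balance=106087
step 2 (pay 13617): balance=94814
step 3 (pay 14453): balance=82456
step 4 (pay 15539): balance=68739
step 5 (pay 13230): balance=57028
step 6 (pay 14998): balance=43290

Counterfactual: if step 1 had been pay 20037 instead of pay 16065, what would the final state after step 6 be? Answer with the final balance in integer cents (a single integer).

(re-executing from step 1 with the substitution; state before step 1: balance=119511)
step 1 (pay 20037): balance=102115
step 2 (pay 13617): balance=90754
step 3 (pay 14453): balance=78306
step 4 (pay 15539): balance=64497
step 5 (pay 13230): balance=52692
step 6 (pay 14998): balance=38858

38858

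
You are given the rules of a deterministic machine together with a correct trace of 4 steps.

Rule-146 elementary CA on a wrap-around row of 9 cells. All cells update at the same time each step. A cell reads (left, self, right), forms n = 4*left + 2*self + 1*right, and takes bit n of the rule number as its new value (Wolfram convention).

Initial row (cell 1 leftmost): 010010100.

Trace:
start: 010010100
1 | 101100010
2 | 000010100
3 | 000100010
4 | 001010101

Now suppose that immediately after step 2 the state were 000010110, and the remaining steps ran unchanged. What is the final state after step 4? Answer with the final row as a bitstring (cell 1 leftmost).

state after step 2 := 000010110
3 | 000100001
4 | 101010010

101010010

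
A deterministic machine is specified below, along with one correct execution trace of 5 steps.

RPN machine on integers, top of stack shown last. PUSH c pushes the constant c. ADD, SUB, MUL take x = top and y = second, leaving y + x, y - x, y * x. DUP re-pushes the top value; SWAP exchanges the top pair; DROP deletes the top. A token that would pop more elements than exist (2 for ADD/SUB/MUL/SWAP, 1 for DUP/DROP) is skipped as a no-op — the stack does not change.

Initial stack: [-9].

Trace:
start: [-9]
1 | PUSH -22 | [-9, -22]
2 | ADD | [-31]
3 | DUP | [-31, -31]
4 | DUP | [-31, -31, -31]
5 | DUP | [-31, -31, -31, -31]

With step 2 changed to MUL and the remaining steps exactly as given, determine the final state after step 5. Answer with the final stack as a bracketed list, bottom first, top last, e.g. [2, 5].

(re-executing from step 2 with the substitution; state before step 2: [-9, -22])
2 | MUL | [198]
3 | DUP | [198, 198]
4 | DUP | [198, 198, 198]
5 | DUP | [198, 198, 198, 198]

[198, 198, 198, 198]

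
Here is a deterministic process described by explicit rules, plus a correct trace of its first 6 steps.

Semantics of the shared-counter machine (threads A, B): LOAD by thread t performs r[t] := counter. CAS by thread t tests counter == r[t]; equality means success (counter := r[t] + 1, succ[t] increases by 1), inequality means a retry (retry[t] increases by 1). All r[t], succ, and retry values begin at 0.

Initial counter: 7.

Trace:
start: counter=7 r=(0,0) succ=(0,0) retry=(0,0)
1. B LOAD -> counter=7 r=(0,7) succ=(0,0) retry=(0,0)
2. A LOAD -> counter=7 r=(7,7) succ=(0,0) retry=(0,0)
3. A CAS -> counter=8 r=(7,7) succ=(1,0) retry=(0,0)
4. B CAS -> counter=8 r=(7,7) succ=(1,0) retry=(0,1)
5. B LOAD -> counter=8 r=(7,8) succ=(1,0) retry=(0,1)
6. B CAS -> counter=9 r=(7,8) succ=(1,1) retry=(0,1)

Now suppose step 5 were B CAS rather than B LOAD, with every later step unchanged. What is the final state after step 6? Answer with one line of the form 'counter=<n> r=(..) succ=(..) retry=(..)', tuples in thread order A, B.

counter=8 r=(7,7) succ=(1,0) retry=(0,3)

(re-executing from step 5 with the substitution; state before step 5: counter=8 r=(7,7) succ=(1,0) retry=(0,1))
5. B CAS -> counter=8 r=(7,7) succ=(1,0) retry=(0,2)
6. B CAS -> counter=8 r=(7,7) succ=(1,0) retry=(0,3)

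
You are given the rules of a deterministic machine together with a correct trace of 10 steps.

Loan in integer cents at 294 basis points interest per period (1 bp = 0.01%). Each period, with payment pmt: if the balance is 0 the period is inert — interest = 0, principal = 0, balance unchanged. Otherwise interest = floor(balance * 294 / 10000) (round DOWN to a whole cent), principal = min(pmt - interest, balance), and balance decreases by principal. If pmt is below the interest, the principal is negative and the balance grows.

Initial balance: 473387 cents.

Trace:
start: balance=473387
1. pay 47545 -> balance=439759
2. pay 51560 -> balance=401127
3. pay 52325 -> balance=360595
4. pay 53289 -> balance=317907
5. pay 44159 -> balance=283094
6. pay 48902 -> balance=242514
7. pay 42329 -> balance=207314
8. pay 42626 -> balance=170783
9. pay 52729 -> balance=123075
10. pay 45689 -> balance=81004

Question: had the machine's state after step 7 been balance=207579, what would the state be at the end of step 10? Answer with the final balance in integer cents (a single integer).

81292

state after step 7 := balance=207579
8. pay 42626 -> balance=171055
9. pay 52729 -> balance=123355
10. pay 45689 -> balance=81292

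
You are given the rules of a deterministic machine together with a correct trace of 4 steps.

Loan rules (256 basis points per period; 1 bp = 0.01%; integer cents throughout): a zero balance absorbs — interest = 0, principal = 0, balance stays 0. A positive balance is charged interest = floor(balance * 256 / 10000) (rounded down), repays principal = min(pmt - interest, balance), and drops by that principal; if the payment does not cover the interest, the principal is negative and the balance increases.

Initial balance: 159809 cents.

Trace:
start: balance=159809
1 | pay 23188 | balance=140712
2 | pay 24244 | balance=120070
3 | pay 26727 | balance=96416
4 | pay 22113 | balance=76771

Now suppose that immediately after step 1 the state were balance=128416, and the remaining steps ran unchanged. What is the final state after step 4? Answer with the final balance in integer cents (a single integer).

63506

state after step 1 := balance=128416
2 | pay 24244 | balance=107459
3 | pay 26727 | balance=83482
4 | pay 22113 | balance=63506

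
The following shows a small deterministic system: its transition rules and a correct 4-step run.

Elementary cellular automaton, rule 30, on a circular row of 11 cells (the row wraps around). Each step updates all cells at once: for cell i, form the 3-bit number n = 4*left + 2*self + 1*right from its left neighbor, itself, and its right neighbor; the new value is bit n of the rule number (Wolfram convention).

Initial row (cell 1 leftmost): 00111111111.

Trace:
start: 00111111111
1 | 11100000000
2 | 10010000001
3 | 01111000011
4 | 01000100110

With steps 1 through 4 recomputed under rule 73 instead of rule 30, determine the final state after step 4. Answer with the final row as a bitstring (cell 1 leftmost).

00100010001

(re-executing steps 1..4 under rule 73; state before step 1: 00111111111)
1 | 00100000001
2 | 00001111100
3 | 11101000101
4 | 00100010001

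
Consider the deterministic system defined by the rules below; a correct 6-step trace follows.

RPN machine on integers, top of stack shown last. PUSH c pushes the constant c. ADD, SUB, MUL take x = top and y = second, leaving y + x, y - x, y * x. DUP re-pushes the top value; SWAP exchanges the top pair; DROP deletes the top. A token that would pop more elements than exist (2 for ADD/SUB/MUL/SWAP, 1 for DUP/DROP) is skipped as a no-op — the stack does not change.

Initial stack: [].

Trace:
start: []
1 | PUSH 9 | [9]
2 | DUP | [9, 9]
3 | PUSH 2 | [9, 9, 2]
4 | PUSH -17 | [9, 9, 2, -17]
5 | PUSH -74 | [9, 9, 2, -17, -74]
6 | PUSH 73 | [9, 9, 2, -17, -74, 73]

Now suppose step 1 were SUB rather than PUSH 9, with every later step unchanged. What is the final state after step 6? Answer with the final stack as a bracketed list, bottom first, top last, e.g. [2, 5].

(re-executing from step 1 with the substitution; state before step 1: [])
1 | SUB | []
2 | DUP | []
3 | PUSH 2 | [2]
4 | PUSH -17 | [2, -17]
5 | PUSH -74 | [2, -17, -74]
6 | PUSH 73 | [2, -17, -74, 73]

[2, -17, -74, 73]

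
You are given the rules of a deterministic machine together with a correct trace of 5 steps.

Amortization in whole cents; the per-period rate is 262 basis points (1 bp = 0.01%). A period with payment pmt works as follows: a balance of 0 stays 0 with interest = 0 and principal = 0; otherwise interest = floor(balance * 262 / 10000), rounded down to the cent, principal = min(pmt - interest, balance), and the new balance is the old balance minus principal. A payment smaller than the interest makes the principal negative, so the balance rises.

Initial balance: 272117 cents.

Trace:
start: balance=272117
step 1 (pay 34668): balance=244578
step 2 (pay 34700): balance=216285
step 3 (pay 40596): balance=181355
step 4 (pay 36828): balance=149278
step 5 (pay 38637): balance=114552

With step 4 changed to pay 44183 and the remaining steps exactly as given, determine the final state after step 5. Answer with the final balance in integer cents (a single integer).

107004

(re-executing from step 4 with the substitution; state before step 4: balance=181355)
step 4 (pay 44183): balance=141923
step 5 (pay 38637): balance=107004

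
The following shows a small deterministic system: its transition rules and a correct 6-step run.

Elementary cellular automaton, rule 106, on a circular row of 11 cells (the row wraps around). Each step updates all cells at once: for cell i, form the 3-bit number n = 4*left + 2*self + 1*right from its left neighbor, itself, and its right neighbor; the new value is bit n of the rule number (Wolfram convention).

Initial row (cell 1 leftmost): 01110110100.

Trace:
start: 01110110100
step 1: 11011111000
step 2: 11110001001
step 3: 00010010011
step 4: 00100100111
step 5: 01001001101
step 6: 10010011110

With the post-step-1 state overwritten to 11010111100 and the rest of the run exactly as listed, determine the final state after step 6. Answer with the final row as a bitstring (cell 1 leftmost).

00111000111

state after step 1 := 11010111100
step 2: 11101100101
step 3: 00111101011
step 4: 01100110111
step 5: 11101111101
step 6: 00111000111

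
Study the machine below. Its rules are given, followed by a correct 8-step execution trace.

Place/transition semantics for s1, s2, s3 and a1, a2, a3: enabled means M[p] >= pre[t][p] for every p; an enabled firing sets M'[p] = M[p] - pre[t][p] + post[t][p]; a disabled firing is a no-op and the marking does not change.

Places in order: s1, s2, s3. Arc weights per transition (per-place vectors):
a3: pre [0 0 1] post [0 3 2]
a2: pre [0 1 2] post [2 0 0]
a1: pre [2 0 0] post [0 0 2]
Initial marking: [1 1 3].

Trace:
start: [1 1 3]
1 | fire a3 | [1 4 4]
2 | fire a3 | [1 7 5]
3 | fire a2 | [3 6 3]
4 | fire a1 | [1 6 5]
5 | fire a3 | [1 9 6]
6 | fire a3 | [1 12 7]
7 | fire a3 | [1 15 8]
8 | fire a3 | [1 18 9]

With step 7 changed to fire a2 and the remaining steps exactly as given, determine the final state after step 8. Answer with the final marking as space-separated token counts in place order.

(re-executing from step 7 with the substitution; state before step 7: [1 12 7])
7 | fire a2 | [3 11 5]
8 | fire a3 | [3 14 6]

3 14 6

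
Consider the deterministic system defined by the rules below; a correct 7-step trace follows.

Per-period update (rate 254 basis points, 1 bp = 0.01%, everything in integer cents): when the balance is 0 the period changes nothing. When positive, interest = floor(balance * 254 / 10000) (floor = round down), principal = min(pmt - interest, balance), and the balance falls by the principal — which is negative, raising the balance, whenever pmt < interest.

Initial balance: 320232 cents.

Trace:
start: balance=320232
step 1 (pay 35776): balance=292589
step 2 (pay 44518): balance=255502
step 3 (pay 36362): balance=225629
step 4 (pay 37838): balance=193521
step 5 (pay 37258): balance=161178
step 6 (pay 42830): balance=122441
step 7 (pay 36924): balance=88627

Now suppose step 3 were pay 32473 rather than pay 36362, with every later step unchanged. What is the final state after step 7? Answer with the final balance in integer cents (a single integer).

92926

(re-executing from step 3 with the substitution; state before step 3: balance=255502)
step 3 (pay 32473): balance=229518
step 4 (pay 37838): balance=197509
step 5 (pay 37258): balance=165267
step 6 (pay 42830): balance=126634
step 7 (pay 36924): balance=92926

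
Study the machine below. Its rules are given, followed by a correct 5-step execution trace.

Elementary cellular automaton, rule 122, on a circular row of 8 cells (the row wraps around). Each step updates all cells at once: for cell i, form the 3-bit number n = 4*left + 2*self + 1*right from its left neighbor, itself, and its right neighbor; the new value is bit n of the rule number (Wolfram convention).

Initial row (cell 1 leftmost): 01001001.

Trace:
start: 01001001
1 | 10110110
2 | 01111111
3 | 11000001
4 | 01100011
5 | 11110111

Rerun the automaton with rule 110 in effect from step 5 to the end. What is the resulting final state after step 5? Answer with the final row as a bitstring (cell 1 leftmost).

(re-executing step 5 under rule 110; state before step 5: 01100011)
5 | 11100111

11100111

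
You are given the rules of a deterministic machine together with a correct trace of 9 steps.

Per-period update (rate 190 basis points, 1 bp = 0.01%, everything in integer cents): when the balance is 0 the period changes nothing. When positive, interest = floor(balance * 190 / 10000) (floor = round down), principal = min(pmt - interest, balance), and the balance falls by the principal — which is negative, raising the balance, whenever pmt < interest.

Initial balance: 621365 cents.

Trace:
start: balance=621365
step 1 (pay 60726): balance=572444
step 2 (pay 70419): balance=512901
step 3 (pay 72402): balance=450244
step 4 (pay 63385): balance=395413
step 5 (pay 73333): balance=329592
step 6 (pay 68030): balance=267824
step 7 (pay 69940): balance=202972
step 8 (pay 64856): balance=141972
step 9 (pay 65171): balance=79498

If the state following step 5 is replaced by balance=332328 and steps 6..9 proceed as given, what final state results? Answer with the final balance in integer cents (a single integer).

82448

state after step 5 := balance=332328
step 6 (pay 68030): balance=270612
step 7 (pay 69940): balance=205813
step 8 (pay 64856): balance=144867
step 9 (pay 65171): balance=82448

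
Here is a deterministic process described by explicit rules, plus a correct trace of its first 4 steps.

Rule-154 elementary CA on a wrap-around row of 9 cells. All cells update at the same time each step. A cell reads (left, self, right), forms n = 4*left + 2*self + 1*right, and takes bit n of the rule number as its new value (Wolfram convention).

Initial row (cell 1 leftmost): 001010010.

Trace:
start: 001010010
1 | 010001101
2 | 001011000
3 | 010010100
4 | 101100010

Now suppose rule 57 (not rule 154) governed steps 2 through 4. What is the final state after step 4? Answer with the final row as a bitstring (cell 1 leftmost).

110101010

(re-executing steps 2..4 under rule 57; state before step 2: 010001101)
2 | 101101010
3 | 011010101
4 | 110101010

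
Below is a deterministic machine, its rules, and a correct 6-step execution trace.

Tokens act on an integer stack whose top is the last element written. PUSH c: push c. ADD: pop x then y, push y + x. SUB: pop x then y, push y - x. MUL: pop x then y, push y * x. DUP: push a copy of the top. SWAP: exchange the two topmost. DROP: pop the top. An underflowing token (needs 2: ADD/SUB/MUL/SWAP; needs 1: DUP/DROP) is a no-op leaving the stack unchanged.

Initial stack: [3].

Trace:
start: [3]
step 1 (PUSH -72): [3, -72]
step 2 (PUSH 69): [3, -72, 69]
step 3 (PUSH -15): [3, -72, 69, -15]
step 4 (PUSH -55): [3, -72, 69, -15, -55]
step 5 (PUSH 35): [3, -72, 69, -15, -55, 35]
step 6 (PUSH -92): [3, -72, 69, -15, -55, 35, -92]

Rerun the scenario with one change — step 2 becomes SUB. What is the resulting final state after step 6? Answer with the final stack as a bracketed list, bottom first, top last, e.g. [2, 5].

(re-executing from step 2 with the substitution; state before step 2: [3, -72])
step 2 (SUB): [75]
step 3 (PUSH -15): [75, -15]
step 4 (PUSH -55): [75, -15, -55]
step 5 (PUSH 35): [75, -15, -55, 35]
step 6 (PUSH -92): [75, -15, -55, 35, -92]

[75, -15, -55, 35, -92]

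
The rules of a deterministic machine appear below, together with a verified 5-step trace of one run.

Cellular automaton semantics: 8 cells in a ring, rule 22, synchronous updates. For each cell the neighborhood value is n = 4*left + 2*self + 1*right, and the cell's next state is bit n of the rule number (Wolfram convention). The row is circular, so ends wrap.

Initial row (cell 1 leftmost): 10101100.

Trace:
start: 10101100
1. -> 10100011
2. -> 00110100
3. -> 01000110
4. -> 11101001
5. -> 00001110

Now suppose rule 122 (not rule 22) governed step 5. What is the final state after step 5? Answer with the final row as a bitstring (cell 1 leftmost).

00110111

(re-executing step 5 under rule 122; state before step 5: 11101001)
5. -> 00110111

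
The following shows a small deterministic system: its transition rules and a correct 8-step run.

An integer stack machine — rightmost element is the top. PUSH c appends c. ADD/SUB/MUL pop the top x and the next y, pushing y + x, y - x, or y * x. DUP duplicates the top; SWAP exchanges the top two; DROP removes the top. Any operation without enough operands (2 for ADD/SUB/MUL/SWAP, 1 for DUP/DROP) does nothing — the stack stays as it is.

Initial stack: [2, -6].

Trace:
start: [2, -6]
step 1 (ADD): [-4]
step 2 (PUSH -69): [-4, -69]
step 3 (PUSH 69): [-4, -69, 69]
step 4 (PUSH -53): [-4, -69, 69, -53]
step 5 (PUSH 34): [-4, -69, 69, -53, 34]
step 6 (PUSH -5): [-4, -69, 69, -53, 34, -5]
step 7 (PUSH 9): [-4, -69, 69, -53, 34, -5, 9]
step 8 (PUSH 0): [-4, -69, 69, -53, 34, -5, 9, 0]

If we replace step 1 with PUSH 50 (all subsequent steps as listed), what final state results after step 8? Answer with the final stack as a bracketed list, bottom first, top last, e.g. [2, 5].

[2, -6, 50, -69, 69, -53, 34, -5, 9, 0]

(re-executing from step 1 with the substitution; state before step 1: [2, -6])
step 1 (PUSH 50): [2, -6, 50]
step 2 (PUSH -69): [2, -6, 50, -69]
step 3 (PUSH 69): [2, -6, 50, -69, 69]
step 4 (PUSH -53): [2, -6, 50, -69, 69, -53]
step 5 (PUSH 34): [2, -6, 50, -69, 69, -53, 34]
step 6 (PUSH -5): [2, -6, 50, -69, 69, -53, 34, -5]
step 7 (PUSH 9): [2, -6, 50, -69, 69, -53, 34, -5, 9]
step 8 (PUSH 0): [2, -6, 50, -69, 69, -53, 34, -5, 9, 0]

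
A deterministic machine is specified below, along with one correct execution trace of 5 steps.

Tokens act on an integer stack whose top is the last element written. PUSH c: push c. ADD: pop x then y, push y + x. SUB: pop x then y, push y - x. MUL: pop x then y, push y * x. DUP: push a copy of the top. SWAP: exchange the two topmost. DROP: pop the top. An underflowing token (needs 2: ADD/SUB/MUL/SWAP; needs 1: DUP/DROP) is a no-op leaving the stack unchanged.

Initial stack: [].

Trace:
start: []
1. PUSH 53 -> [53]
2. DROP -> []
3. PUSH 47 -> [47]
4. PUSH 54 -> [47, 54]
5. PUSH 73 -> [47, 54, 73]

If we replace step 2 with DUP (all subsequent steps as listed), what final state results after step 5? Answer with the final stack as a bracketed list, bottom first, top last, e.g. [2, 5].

[53, 53, 47, 54, 73]

(re-executing from step 2 with the substitution; state before step 2: [53])
2. DUP -> [53, 53]
3. PUSH 47 -> [53, 53, 47]
4. PUSH 54 -> [53, 53, 47, 54]
5. PUSH 73 -> [53, 53, 47, 54, 73]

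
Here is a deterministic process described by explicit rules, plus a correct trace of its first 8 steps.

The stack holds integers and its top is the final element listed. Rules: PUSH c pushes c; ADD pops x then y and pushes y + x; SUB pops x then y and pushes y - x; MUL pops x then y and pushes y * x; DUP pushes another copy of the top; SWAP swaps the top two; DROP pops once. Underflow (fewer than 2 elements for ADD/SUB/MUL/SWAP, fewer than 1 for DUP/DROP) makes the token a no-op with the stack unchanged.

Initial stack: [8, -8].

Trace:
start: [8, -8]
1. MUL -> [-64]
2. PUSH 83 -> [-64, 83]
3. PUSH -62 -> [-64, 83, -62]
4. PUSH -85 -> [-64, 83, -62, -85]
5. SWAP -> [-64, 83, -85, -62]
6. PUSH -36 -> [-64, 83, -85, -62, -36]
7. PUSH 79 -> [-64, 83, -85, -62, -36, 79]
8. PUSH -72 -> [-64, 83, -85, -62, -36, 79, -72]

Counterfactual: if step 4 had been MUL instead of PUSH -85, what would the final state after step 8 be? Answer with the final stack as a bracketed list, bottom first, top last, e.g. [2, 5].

[-5146, -64, -36, 79, -72]

(re-executing from step 4 with the substitution; state before step 4: [-64, 83, -62])
4. MUL -> [-64, -5146]
5. SWAP -> [-5146, -64]
6. PUSH -36 -> [-5146, -64, -36]
7. PUSH 79 -> [-5146, -64, -36, 79]
8. PUSH -72 -> [-5146, -64, -36, 79, -72]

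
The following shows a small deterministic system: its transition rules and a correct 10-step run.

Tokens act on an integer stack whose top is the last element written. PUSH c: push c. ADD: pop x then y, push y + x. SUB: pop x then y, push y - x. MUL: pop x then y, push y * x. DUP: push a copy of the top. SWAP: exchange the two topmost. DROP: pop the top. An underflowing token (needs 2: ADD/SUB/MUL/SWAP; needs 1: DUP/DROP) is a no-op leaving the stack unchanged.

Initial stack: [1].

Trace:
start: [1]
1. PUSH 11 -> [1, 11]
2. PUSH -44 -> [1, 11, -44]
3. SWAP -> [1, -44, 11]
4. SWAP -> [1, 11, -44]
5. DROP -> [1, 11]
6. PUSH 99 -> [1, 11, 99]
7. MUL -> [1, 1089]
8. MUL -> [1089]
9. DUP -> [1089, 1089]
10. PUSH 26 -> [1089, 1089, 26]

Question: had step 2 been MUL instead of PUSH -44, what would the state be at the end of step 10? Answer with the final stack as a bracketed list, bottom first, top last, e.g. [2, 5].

(re-executing from step 2 with the substitution; state before step 2: [1, 11])
2. MUL -> [11]
3. SWAP -> [11]
4. SWAP -> [11]
5. DROP -> []
6. PUSH 99 -> [99]
7. MUL -> [99]
8. MUL -> [99]
9. DUP -> [99, 99]
10. PUSH 26 -> [99, 99, 26]

[99, 99, 26]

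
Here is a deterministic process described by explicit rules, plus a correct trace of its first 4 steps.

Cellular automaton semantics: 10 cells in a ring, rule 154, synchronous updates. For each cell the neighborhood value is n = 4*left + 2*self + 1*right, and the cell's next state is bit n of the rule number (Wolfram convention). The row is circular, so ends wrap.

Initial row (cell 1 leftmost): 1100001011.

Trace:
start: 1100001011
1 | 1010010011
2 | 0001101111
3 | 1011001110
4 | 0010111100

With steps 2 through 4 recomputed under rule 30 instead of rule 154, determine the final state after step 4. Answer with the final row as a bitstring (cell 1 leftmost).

0101000011

(re-executing steps 2..4 under rule 30; state before step 2: 1010010011)
2 | 0011111110
3 | 0110000001
4 | 0101000011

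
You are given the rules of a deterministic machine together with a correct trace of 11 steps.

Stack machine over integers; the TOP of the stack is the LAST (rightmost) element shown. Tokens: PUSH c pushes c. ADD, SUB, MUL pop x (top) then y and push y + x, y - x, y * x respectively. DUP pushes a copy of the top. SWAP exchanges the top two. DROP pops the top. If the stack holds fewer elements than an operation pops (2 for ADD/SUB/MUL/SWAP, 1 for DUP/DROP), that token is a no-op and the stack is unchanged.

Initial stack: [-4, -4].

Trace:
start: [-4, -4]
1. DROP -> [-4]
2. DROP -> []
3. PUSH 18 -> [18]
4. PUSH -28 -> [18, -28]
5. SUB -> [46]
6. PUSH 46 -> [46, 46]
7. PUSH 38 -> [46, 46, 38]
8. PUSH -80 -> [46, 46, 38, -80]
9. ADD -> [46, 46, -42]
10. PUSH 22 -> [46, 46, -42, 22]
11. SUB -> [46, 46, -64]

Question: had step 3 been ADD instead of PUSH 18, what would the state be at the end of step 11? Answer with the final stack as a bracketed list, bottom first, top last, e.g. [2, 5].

(re-executing from step 3 with the substitution; state before step 3: [])
3. ADD -> []
4. PUSH -28 -> [-28]
5. SUB -> [-28]
6. PUSH 46 -> [-28, 46]
7. PUSH 38 -> [-28, 46, 38]
8. PUSH -80 -> [-28, 46, 38, -80]
9. ADD -> [-28, 46, -42]
10. PUSH 22 -> [-28, 46, -42, 22]
11. SUB -> [-28, 46, -64]

[-28, 46, -64]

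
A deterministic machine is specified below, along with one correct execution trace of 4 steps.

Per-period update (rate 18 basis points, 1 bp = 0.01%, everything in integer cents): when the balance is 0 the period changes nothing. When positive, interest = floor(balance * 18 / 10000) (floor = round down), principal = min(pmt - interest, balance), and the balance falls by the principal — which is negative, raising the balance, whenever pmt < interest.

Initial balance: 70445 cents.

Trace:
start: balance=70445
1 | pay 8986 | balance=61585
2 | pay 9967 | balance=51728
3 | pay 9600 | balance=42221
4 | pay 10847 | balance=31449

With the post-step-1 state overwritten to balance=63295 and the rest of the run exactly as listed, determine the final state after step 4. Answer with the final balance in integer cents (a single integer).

33169

state after step 1 := balance=63295
2 | pay 9967 | balance=53441
3 | pay 9600 | balance=43937
4 | pay 10847 | balance=33169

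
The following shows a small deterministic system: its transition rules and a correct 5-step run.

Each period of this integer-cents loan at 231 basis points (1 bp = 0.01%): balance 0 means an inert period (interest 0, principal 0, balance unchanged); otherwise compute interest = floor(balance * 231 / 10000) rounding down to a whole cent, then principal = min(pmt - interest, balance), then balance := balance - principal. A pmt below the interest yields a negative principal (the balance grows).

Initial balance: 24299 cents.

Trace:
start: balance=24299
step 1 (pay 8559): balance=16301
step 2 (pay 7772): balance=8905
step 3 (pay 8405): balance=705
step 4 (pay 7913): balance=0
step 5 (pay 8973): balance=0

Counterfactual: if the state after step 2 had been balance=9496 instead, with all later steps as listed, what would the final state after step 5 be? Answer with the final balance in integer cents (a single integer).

0

state after step 2 := balance=9496
step 3 (pay 8405): balance=1310
step 4 (pay 7913): balance=0
step 5 (pay 8973): balance=0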